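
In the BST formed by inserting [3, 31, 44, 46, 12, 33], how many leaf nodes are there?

Tree built from: [3, 31, 44, 46, 12, 33]
Tree (level-order array): [3, None, 31, 12, 44, None, None, 33, 46]
Rule: A leaf has 0 children.
Per-node child counts:
  node 3: 1 child(ren)
  node 31: 2 child(ren)
  node 12: 0 child(ren)
  node 44: 2 child(ren)
  node 33: 0 child(ren)
  node 46: 0 child(ren)
Matching nodes: [12, 33, 46]
Count of leaf nodes: 3


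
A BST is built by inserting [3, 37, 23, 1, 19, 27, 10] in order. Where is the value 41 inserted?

Starting tree (level order): [3, 1, 37, None, None, 23, None, 19, 27, 10]
Insertion path: 3 -> 37
Result: insert 41 as right child of 37
Final tree (level order): [3, 1, 37, None, None, 23, 41, 19, 27, None, None, 10]


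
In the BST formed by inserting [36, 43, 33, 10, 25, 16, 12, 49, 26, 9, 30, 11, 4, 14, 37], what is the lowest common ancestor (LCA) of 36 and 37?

Tree insertion order: [36, 43, 33, 10, 25, 16, 12, 49, 26, 9, 30, 11, 4, 14, 37]
Tree (level-order array): [36, 33, 43, 10, None, 37, 49, 9, 25, None, None, None, None, 4, None, 16, 26, None, None, 12, None, None, 30, 11, 14]
In a BST, the LCA of p=36, q=37 is the first node v on the
root-to-leaf path with p <= v <= q (go left if both < v, right if both > v).
Walk from root:
  at 36: 36 <= 36 <= 37, this is the LCA
LCA = 36


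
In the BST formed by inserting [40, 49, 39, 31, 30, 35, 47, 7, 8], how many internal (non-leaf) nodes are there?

Tree built from: [40, 49, 39, 31, 30, 35, 47, 7, 8]
Tree (level-order array): [40, 39, 49, 31, None, 47, None, 30, 35, None, None, 7, None, None, None, None, 8]
Rule: An internal node has at least one child.
Per-node child counts:
  node 40: 2 child(ren)
  node 39: 1 child(ren)
  node 31: 2 child(ren)
  node 30: 1 child(ren)
  node 7: 1 child(ren)
  node 8: 0 child(ren)
  node 35: 0 child(ren)
  node 49: 1 child(ren)
  node 47: 0 child(ren)
Matching nodes: [40, 39, 31, 30, 7, 49]
Count of internal (non-leaf) nodes: 6


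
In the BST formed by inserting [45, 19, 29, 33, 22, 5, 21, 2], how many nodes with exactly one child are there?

Tree built from: [45, 19, 29, 33, 22, 5, 21, 2]
Tree (level-order array): [45, 19, None, 5, 29, 2, None, 22, 33, None, None, 21]
Rule: These are nodes with exactly 1 non-null child.
Per-node child counts:
  node 45: 1 child(ren)
  node 19: 2 child(ren)
  node 5: 1 child(ren)
  node 2: 0 child(ren)
  node 29: 2 child(ren)
  node 22: 1 child(ren)
  node 21: 0 child(ren)
  node 33: 0 child(ren)
Matching nodes: [45, 5, 22]
Count of nodes with exactly one child: 3


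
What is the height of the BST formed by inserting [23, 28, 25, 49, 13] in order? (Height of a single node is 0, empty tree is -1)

Insertion order: [23, 28, 25, 49, 13]
Tree (level-order array): [23, 13, 28, None, None, 25, 49]
Compute height bottom-up (empty subtree = -1):
  height(13) = 1 + max(-1, -1) = 0
  height(25) = 1 + max(-1, -1) = 0
  height(49) = 1 + max(-1, -1) = 0
  height(28) = 1 + max(0, 0) = 1
  height(23) = 1 + max(0, 1) = 2
Height = 2


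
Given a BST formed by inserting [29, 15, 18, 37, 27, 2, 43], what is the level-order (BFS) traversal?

Tree insertion order: [29, 15, 18, 37, 27, 2, 43]
Tree (level-order array): [29, 15, 37, 2, 18, None, 43, None, None, None, 27]
BFS from the root, enqueuing left then right child of each popped node:
  queue [29] -> pop 29, enqueue [15, 37], visited so far: [29]
  queue [15, 37] -> pop 15, enqueue [2, 18], visited so far: [29, 15]
  queue [37, 2, 18] -> pop 37, enqueue [43], visited so far: [29, 15, 37]
  queue [2, 18, 43] -> pop 2, enqueue [none], visited so far: [29, 15, 37, 2]
  queue [18, 43] -> pop 18, enqueue [27], visited so far: [29, 15, 37, 2, 18]
  queue [43, 27] -> pop 43, enqueue [none], visited so far: [29, 15, 37, 2, 18, 43]
  queue [27] -> pop 27, enqueue [none], visited so far: [29, 15, 37, 2, 18, 43, 27]
Result: [29, 15, 37, 2, 18, 43, 27]


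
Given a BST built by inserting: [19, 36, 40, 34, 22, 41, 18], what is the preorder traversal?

Tree insertion order: [19, 36, 40, 34, 22, 41, 18]
Tree (level-order array): [19, 18, 36, None, None, 34, 40, 22, None, None, 41]
Preorder traversal: [19, 18, 36, 34, 22, 40, 41]


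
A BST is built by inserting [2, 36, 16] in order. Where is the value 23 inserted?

Starting tree (level order): [2, None, 36, 16]
Insertion path: 2 -> 36 -> 16
Result: insert 23 as right child of 16
Final tree (level order): [2, None, 36, 16, None, None, 23]


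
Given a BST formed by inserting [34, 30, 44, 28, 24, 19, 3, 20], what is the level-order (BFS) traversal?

Tree insertion order: [34, 30, 44, 28, 24, 19, 3, 20]
Tree (level-order array): [34, 30, 44, 28, None, None, None, 24, None, 19, None, 3, 20]
BFS from the root, enqueuing left then right child of each popped node:
  queue [34] -> pop 34, enqueue [30, 44], visited so far: [34]
  queue [30, 44] -> pop 30, enqueue [28], visited so far: [34, 30]
  queue [44, 28] -> pop 44, enqueue [none], visited so far: [34, 30, 44]
  queue [28] -> pop 28, enqueue [24], visited so far: [34, 30, 44, 28]
  queue [24] -> pop 24, enqueue [19], visited so far: [34, 30, 44, 28, 24]
  queue [19] -> pop 19, enqueue [3, 20], visited so far: [34, 30, 44, 28, 24, 19]
  queue [3, 20] -> pop 3, enqueue [none], visited so far: [34, 30, 44, 28, 24, 19, 3]
  queue [20] -> pop 20, enqueue [none], visited so far: [34, 30, 44, 28, 24, 19, 3, 20]
Result: [34, 30, 44, 28, 24, 19, 3, 20]


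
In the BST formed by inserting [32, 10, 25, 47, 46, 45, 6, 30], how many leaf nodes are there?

Tree built from: [32, 10, 25, 47, 46, 45, 6, 30]
Tree (level-order array): [32, 10, 47, 6, 25, 46, None, None, None, None, 30, 45]
Rule: A leaf has 0 children.
Per-node child counts:
  node 32: 2 child(ren)
  node 10: 2 child(ren)
  node 6: 0 child(ren)
  node 25: 1 child(ren)
  node 30: 0 child(ren)
  node 47: 1 child(ren)
  node 46: 1 child(ren)
  node 45: 0 child(ren)
Matching nodes: [6, 30, 45]
Count of leaf nodes: 3


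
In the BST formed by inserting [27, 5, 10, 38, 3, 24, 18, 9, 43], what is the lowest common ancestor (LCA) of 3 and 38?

Tree insertion order: [27, 5, 10, 38, 3, 24, 18, 9, 43]
Tree (level-order array): [27, 5, 38, 3, 10, None, 43, None, None, 9, 24, None, None, None, None, 18]
In a BST, the LCA of p=3, q=38 is the first node v on the
root-to-leaf path with p <= v <= q (go left if both < v, right if both > v).
Walk from root:
  at 27: 3 <= 27 <= 38, this is the LCA
LCA = 27


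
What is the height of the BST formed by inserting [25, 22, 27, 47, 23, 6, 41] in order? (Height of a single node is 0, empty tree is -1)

Insertion order: [25, 22, 27, 47, 23, 6, 41]
Tree (level-order array): [25, 22, 27, 6, 23, None, 47, None, None, None, None, 41]
Compute height bottom-up (empty subtree = -1):
  height(6) = 1 + max(-1, -1) = 0
  height(23) = 1 + max(-1, -1) = 0
  height(22) = 1 + max(0, 0) = 1
  height(41) = 1 + max(-1, -1) = 0
  height(47) = 1 + max(0, -1) = 1
  height(27) = 1 + max(-1, 1) = 2
  height(25) = 1 + max(1, 2) = 3
Height = 3


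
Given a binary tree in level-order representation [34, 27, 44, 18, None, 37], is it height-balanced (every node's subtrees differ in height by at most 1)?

Tree (level-order array): [34, 27, 44, 18, None, 37]
Definition: a tree is height-balanced if, at every node, |h(left) - h(right)| <= 1 (empty subtree has height -1).
Bottom-up per-node check:
  node 18: h_left=-1, h_right=-1, diff=0 [OK], height=0
  node 27: h_left=0, h_right=-1, diff=1 [OK], height=1
  node 37: h_left=-1, h_right=-1, diff=0 [OK], height=0
  node 44: h_left=0, h_right=-1, diff=1 [OK], height=1
  node 34: h_left=1, h_right=1, diff=0 [OK], height=2
All nodes satisfy the balance condition.
Result: Balanced


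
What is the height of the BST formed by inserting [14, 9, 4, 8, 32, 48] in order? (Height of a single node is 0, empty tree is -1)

Insertion order: [14, 9, 4, 8, 32, 48]
Tree (level-order array): [14, 9, 32, 4, None, None, 48, None, 8]
Compute height bottom-up (empty subtree = -1):
  height(8) = 1 + max(-1, -1) = 0
  height(4) = 1 + max(-1, 0) = 1
  height(9) = 1 + max(1, -1) = 2
  height(48) = 1 + max(-1, -1) = 0
  height(32) = 1 + max(-1, 0) = 1
  height(14) = 1 + max(2, 1) = 3
Height = 3


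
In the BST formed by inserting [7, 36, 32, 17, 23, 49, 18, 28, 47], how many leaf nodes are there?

Tree built from: [7, 36, 32, 17, 23, 49, 18, 28, 47]
Tree (level-order array): [7, None, 36, 32, 49, 17, None, 47, None, None, 23, None, None, 18, 28]
Rule: A leaf has 0 children.
Per-node child counts:
  node 7: 1 child(ren)
  node 36: 2 child(ren)
  node 32: 1 child(ren)
  node 17: 1 child(ren)
  node 23: 2 child(ren)
  node 18: 0 child(ren)
  node 28: 0 child(ren)
  node 49: 1 child(ren)
  node 47: 0 child(ren)
Matching nodes: [18, 28, 47]
Count of leaf nodes: 3


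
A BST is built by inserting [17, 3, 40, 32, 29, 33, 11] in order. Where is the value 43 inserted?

Starting tree (level order): [17, 3, 40, None, 11, 32, None, None, None, 29, 33]
Insertion path: 17 -> 40
Result: insert 43 as right child of 40
Final tree (level order): [17, 3, 40, None, 11, 32, 43, None, None, 29, 33]


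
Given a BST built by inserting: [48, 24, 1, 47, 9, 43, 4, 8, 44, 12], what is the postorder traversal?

Tree insertion order: [48, 24, 1, 47, 9, 43, 4, 8, 44, 12]
Tree (level-order array): [48, 24, None, 1, 47, None, 9, 43, None, 4, 12, None, 44, None, 8]
Postorder traversal: [8, 4, 12, 9, 1, 44, 43, 47, 24, 48]


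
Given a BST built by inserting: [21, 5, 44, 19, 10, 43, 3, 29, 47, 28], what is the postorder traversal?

Tree insertion order: [21, 5, 44, 19, 10, 43, 3, 29, 47, 28]
Tree (level-order array): [21, 5, 44, 3, 19, 43, 47, None, None, 10, None, 29, None, None, None, None, None, 28]
Postorder traversal: [3, 10, 19, 5, 28, 29, 43, 47, 44, 21]


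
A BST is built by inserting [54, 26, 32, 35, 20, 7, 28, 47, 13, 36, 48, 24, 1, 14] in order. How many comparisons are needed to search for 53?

Search path for 53: 54 -> 26 -> 32 -> 35 -> 47 -> 48
Found: False
Comparisons: 6


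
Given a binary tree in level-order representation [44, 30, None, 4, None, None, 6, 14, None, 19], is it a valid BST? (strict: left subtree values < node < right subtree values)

Level-order array: [44, 30, None, 4, None, None, 6, 14, None, 19]
Validate using subtree bounds (lo, hi): at each node, require lo < value < hi,
then recurse left with hi=value and right with lo=value.
Preorder trace (stopping at first violation):
  at node 44 with bounds (-inf, +inf): OK
  at node 30 with bounds (-inf, 44): OK
  at node 4 with bounds (-inf, 30): OK
  at node 6 with bounds (4, 30): OK
  at node 14 with bounds (4, 6): VIOLATION
Node 14 violates its bound: not (4 < 14 < 6).
Result: Not a valid BST


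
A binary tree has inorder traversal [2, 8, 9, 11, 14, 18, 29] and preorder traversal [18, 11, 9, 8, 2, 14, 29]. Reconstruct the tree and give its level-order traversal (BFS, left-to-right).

Inorder:  [2, 8, 9, 11, 14, 18, 29]
Preorder: [18, 11, 9, 8, 2, 14, 29]
Algorithm: preorder visits root first, so consume preorder in order;
for each root, split the current inorder slice at that value into
left-subtree inorder and right-subtree inorder, then recurse.
Recursive splits:
  root=18; inorder splits into left=[2, 8, 9, 11, 14], right=[29]
  root=11; inorder splits into left=[2, 8, 9], right=[14]
  root=9; inorder splits into left=[2, 8], right=[]
  root=8; inorder splits into left=[2], right=[]
  root=2; inorder splits into left=[], right=[]
  root=14; inorder splits into left=[], right=[]
  root=29; inorder splits into left=[], right=[]
Reconstructed level-order: [18, 11, 29, 9, 14, 8, 2]


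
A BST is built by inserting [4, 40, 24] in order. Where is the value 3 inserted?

Starting tree (level order): [4, None, 40, 24]
Insertion path: 4
Result: insert 3 as left child of 4
Final tree (level order): [4, 3, 40, None, None, 24]


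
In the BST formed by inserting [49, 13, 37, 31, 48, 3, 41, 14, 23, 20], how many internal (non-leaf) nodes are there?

Tree built from: [49, 13, 37, 31, 48, 3, 41, 14, 23, 20]
Tree (level-order array): [49, 13, None, 3, 37, None, None, 31, 48, 14, None, 41, None, None, 23, None, None, 20]
Rule: An internal node has at least one child.
Per-node child counts:
  node 49: 1 child(ren)
  node 13: 2 child(ren)
  node 3: 0 child(ren)
  node 37: 2 child(ren)
  node 31: 1 child(ren)
  node 14: 1 child(ren)
  node 23: 1 child(ren)
  node 20: 0 child(ren)
  node 48: 1 child(ren)
  node 41: 0 child(ren)
Matching nodes: [49, 13, 37, 31, 14, 23, 48]
Count of internal (non-leaf) nodes: 7


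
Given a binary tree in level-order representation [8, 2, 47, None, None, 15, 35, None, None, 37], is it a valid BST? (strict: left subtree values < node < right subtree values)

Level-order array: [8, 2, 47, None, None, 15, 35, None, None, 37]
Validate using subtree bounds (lo, hi): at each node, require lo < value < hi,
then recurse left with hi=value and right with lo=value.
Preorder trace (stopping at first violation):
  at node 8 with bounds (-inf, +inf): OK
  at node 2 with bounds (-inf, 8): OK
  at node 47 with bounds (8, +inf): OK
  at node 15 with bounds (8, 47): OK
  at node 35 with bounds (47, +inf): VIOLATION
Node 35 violates its bound: not (47 < 35 < +inf).
Result: Not a valid BST


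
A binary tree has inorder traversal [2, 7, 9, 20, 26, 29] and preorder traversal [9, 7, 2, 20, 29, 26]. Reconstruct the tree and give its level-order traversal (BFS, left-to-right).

Inorder:  [2, 7, 9, 20, 26, 29]
Preorder: [9, 7, 2, 20, 29, 26]
Algorithm: preorder visits root first, so consume preorder in order;
for each root, split the current inorder slice at that value into
left-subtree inorder and right-subtree inorder, then recurse.
Recursive splits:
  root=9; inorder splits into left=[2, 7], right=[20, 26, 29]
  root=7; inorder splits into left=[2], right=[]
  root=2; inorder splits into left=[], right=[]
  root=20; inorder splits into left=[], right=[26, 29]
  root=29; inorder splits into left=[26], right=[]
  root=26; inorder splits into left=[], right=[]
Reconstructed level-order: [9, 7, 20, 2, 29, 26]


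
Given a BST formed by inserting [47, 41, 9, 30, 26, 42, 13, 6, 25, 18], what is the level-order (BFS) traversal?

Tree insertion order: [47, 41, 9, 30, 26, 42, 13, 6, 25, 18]
Tree (level-order array): [47, 41, None, 9, 42, 6, 30, None, None, None, None, 26, None, 13, None, None, 25, 18]
BFS from the root, enqueuing left then right child of each popped node:
  queue [47] -> pop 47, enqueue [41], visited so far: [47]
  queue [41] -> pop 41, enqueue [9, 42], visited so far: [47, 41]
  queue [9, 42] -> pop 9, enqueue [6, 30], visited so far: [47, 41, 9]
  queue [42, 6, 30] -> pop 42, enqueue [none], visited so far: [47, 41, 9, 42]
  queue [6, 30] -> pop 6, enqueue [none], visited so far: [47, 41, 9, 42, 6]
  queue [30] -> pop 30, enqueue [26], visited so far: [47, 41, 9, 42, 6, 30]
  queue [26] -> pop 26, enqueue [13], visited so far: [47, 41, 9, 42, 6, 30, 26]
  queue [13] -> pop 13, enqueue [25], visited so far: [47, 41, 9, 42, 6, 30, 26, 13]
  queue [25] -> pop 25, enqueue [18], visited so far: [47, 41, 9, 42, 6, 30, 26, 13, 25]
  queue [18] -> pop 18, enqueue [none], visited so far: [47, 41, 9, 42, 6, 30, 26, 13, 25, 18]
Result: [47, 41, 9, 42, 6, 30, 26, 13, 25, 18]


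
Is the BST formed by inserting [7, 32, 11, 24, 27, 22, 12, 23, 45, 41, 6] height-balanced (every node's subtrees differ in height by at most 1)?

Tree (level-order array): [7, 6, 32, None, None, 11, 45, None, 24, 41, None, 22, 27, None, None, 12, 23]
Definition: a tree is height-balanced if, at every node, |h(left) - h(right)| <= 1 (empty subtree has height -1).
Bottom-up per-node check:
  node 6: h_left=-1, h_right=-1, diff=0 [OK], height=0
  node 12: h_left=-1, h_right=-1, diff=0 [OK], height=0
  node 23: h_left=-1, h_right=-1, diff=0 [OK], height=0
  node 22: h_left=0, h_right=0, diff=0 [OK], height=1
  node 27: h_left=-1, h_right=-1, diff=0 [OK], height=0
  node 24: h_left=1, h_right=0, diff=1 [OK], height=2
  node 11: h_left=-1, h_right=2, diff=3 [FAIL (|-1-2|=3 > 1)], height=3
  node 41: h_left=-1, h_right=-1, diff=0 [OK], height=0
  node 45: h_left=0, h_right=-1, diff=1 [OK], height=1
  node 32: h_left=3, h_right=1, diff=2 [FAIL (|3-1|=2 > 1)], height=4
  node 7: h_left=0, h_right=4, diff=4 [FAIL (|0-4|=4 > 1)], height=5
Node 11 violates the condition: |-1 - 2| = 3 > 1.
Result: Not balanced


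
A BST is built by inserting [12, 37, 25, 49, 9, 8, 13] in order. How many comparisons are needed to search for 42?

Search path for 42: 12 -> 37 -> 49
Found: False
Comparisons: 3


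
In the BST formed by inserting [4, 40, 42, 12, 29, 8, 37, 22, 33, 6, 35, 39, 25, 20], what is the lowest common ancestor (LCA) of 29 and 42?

Tree insertion order: [4, 40, 42, 12, 29, 8, 37, 22, 33, 6, 35, 39, 25, 20]
Tree (level-order array): [4, None, 40, 12, 42, 8, 29, None, None, 6, None, 22, 37, None, None, 20, 25, 33, 39, None, None, None, None, None, 35]
In a BST, the LCA of p=29, q=42 is the first node v on the
root-to-leaf path with p <= v <= q (go left if both < v, right if both > v).
Walk from root:
  at 4: both 29 and 42 > 4, go right
  at 40: 29 <= 40 <= 42, this is the LCA
LCA = 40


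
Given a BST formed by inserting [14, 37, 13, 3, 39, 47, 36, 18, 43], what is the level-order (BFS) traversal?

Tree insertion order: [14, 37, 13, 3, 39, 47, 36, 18, 43]
Tree (level-order array): [14, 13, 37, 3, None, 36, 39, None, None, 18, None, None, 47, None, None, 43]
BFS from the root, enqueuing left then right child of each popped node:
  queue [14] -> pop 14, enqueue [13, 37], visited so far: [14]
  queue [13, 37] -> pop 13, enqueue [3], visited so far: [14, 13]
  queue [37, 3] -> pop 37, enqueue [36, 39], visited so far: [14, 13, 37]
  queue [3, 36, 39] -> pop 3, enqueue [none], visited so far: [14, 13, 37, 3]
  queue [36, 39] -> pop 36, enqueue [18], visited so far: [14, 13, 37, 3, 36]
  queue [39, 18] -> pop 39, enqueue [47], visited so far: [14, 13, 37, 3, 36, 39]
  queue [18, 47] -> pop 18, enqueue [none], visited so far: [14, 13, 37, 3, 36, 39, 18]
  queue [47] -> pop 47, enqueue [43], visited so far: [14, 13, 37, 3, 36, 39, 18, 47]
  queue [43] -> pop 43, enqueue [none], visited so far: [14, 13, 37, 3, 36, 39, 18, 47, 43]
Result: [14, 13, 37, 3, 36, 39, 18, 47, 43]


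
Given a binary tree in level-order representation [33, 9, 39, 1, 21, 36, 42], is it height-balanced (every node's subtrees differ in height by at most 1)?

Tree (level-order array): [33, 9, 39, 1, 21, 36, 42]
Definition: a tree is height-balanced if, at every node, |h(left) - h(right)| <= 1 (empty subtree has height -1).
Bottom-up per-node check:
  node 1: h_left=-1, h_right=-1, diff=0 [OK], height=0
  node 21: h_left=-1, h_right=-1, diff=0 [OK], height=0
  node 9: h_left=0, h_right=0, diff=0 [OK], height=1
  node 36: h_left=-1, h_right=-1, diff=0 [OK], height=0
  node 42: h_left=-1, h_right=-1, diff=0 [OK], height=0
  node 39: h_left=0, h_right=0, diff=0 [OK], height=1
  node 33: h_left=1, h_right=1, diff=0 [OK], height=2
All nodes satisfy the balance condition.
Result: Balanced


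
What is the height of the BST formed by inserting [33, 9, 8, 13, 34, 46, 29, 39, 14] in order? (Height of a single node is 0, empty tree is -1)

Insertion order: [33, 9, 8, 13, 34, 46, 29, 39, 14]
Tree (level-order array): [33, 9, 34, 8, 13, None, 46, None, None, None, 29, 39, None, 14]
Compute height bottom-up (empty subtree = -1):
  height(8) = 1 + max(-1, -1) = 0
  height(14) = 1 + max(-1, -1) = 0
  height(29) = 1 + max(0, -1) = 1
  height(13) = 1 + max(-1, 1) = 2
  height(9) = 1 + max(0, 2) = 3
  height(39) = 1 + max(-1, -1) = 0
  height(46) = 1 + max(0, -1) = 1
  height(34) = 1 + max(-1, 1) = 2
  height(33) = 1 + max(3, 2) = 4
Height = 4


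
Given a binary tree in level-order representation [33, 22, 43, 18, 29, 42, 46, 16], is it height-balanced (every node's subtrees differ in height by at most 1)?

Tree (level-order array): [33, 22, 43, 18, 29, 42, 46, 16]
Definition: a tree is height-balanced if, at every node, |h(left) - h(right)| <= 1 (empty subtree has height -1).
Bottom-up per-node check:
  node 16: h_left=-1, h_right=-1, diff=0 [OK], height=0
  node 18: h_left=0, h_right=-1, diff=1 [OK], height=1
  node 29: h_left=-1, h_right=-1, diff=0 [OK], height=0
  node 22: h_left=1, h_right=0, diff=1 [OK], height=2
  node 42: h_left=-1, h_right=-1, diff=0 [OK], height=0
  node 46: h_left=-1, h_right=-1, diff=0 [OK], height=0
  node 43: h_left=0, h_right=0, diff=0 [OK], height=1
  node 33: h_left=2, h_right=1, diff=1 [OK], height=3
All nodes satisfy the balance condition.
Result: Balanced


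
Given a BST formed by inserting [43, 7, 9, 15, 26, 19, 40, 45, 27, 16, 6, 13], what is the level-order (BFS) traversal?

Tree insertion order: [43, 7, 9, 15, 26, 19, 40, 45, 27, 16, 6, 13]
Tree (level-order array): [43, 7, 45, 6, 9, None, None, None, None, None, 15, 13, 26, None, None, 19, 40, 16, None, 27]
BFS from the root, enqueuing left then right child of each popped node:
  queue [43] -> pop 43, enqueue [7, 45], visited so far: [43]
  queue [7, 45] -> pop 7, enqueue [6, 9], visited so far: [43, 7]
  queue [45, 6, 9] -> pop 45, enqueue [none], visited so far: [43, 7, 45]
  queue [6, 9] -> pop 6, enqueue [none], visited so far: [43, 7, 45, 6]
  queue [9] -> pop 9, enqueue [15], visited so far: [43, 7, 45, 6, 9]
  queue [15] -> pop 15, enqueue [13, 26], visited so far: [43, 7, 45, 6, 9, 15]
  queue [13, 26] -> pop 13, enqueue [none], visited so far: [43, 7, 45, 6, 9, 15, 13]
  queue [26] -> pop 26, enqueue [19, 40], visited so far: [43, 7, 45, 6, 9, 15, 13, 26]
  queue [19, 40] -> pop 19, enqueue [16], visited so far: [43, 7, 45, 6, 9, 15, 13, 26, 19]
  queue [40, 16] -> pop 40, enqueue [27], visited so far: [43, 7, 45, 6, 9, 15, 13, 26, 19, 40]
  queue [16, 27] -> pop 16, enqueue [none], visited so far: [43, 7, 45, 6, 9, 15, 13, 26, 19, 40, 16]
  queue [27] -> pop 27, enqueue [none], visited so far: [43, 7, 45, 6, 9, 15, 13, 26, 19, 40, 16, 27]
Result: [43, 7, 45, 6, 9, 15, 13, 26, 19, 40, 16, 27]


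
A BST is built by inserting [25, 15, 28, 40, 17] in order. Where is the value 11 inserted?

Starting tree (level order): [25, 15, 28, None, 17, None, 40]
Insertion path: 25 -> 15
Result: insert 11 as left child of 15
Final tree (level order): [25, 15, 28, 11, 17, None, 40]


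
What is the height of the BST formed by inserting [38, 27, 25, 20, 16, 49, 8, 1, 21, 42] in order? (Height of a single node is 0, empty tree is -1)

Insertion order: [38, 27, 25, 20, 16, 49, 8, 1, 21, 42]
Tree (level-order array): [38, 27, 49, 25, None, 42, None, 20, None, None, None, 16, 21, 8, None, None, None, 1]
Compute height bottom-up (empty subtree = -1):
  height(1) = 1 + max(-1, -1) = 0
  height(8) = 1 + max(0, -1) = 1
  height(16) = 1 + max(1, -1) = 2
  height(21) = 1 + max(-1, -1) = 0
  height(20) = 1 + max(2, 0) = 3
  height(25) = 1 + max(3, -1) = 4
  height(27) = 1 + max(4, -1) = 5
  height(42) = 1 + max(-1, -1) = 0
  height(49) = 1 + max(0, -1) = 1
  height(38) = 1 + max(5, 1) = 6
Height = 6


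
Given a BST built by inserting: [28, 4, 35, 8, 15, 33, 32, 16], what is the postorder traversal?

Tree insertion order: [28, 4, 35, 8, 15, 33, 32, 16]
Tree (level-order array): [28, 4, 35, None, 8, 33, None, None, 15, 32, None, None, 16]
Postorder traversal: [16, 15, 8, 4, 32, 33, 35, 28]


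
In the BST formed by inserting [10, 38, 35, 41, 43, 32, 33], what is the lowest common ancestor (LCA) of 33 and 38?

Tree insertion order: [10, 38, 35, 41, 43, 32, 33]
Tree (level-order array): [10, None, 38, 35, 41, 32, None, None, 43, None, 33]
In a BST, the LCA of p=33, q=38 is the first node v on the
root-to-leaf path with p <= v <= q (go left if both < v, right if both > v).
Walk from root:
  at 10: both 33 and 38 > 10, go right
  at 38: 33 <= 38 <= 38, this is the LCA
LCA = 38


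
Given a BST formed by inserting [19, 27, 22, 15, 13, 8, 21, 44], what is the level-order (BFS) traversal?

Tree insertion order: [19, 27, 22, 15, 13, 8, 21, 44]
Tree (level-order array): [19, 15, 27, 13, None, 22, 44, 8, None, 21]
BFS from the root, enqueuing left then right child of each popped node:
  queue [19] -> pop 19, enqueue [15, 27], visited so far: [19]
  queue [15, 27] -> pop 15, enqueue [13], visited so far: [19, 15]
  queue [27, 13] -> pop 27, enqueue [22, 44], visited so far: [19, 15, 27]
  queue [13, 22, 44] -> pop 13, enqueue [8], visited so far: [19, 15, 27, 13]
  queue [22, 44, 8] -> pop 22, enqueue [21], visited so far: [19, 15, 27, 13, 22]
  queue [44, 8, 21] -> pop 44, enqueue [none], visited so far: [19, 15, 27, 13, 22, 44]
  queue [8, 21] -> pop 8, enqueue [none], visited so far: [19, 15, 27, 13, 22, 44, 8]
  queue [21] -> pop 21, enqueue [none], visited so far: [19, 15, 27, 13, 22, 44, 8, 21]
Result: [19, 15, 27, 13, 22, 44, 8, 21]


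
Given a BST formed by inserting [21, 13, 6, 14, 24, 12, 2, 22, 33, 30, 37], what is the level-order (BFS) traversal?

Tree insertion order: [21, 13, 6, 14, 24, 12, 2, 22, 33, 30, 37]
Tree (level-order array): [21, 13, 24, 6, 14, 22, 33, 2, 12, None, None, None, None, 30, 37]
BFS from the root, enqueuing left then right child of each popped node:
  queue [21] -> pop 21, enqueue [13, 24], visited so far: [21]
  queue [13, 24] -> pop 13, enqueue [6, 14], visited so far: [21, 13]
  queue [24, 6, 14] -> pop 24, enqueue [22, 33], visited so far: [21, 13, 24]
  queue [6, 14, 22, 33] -> pop 6, enqueue [2, 12], visited so far: [21, 13, 24, 6]
  queue [14, 22, 33, 2, 12] -> pop 14, enqueue [none], visited so far: [21, 13, 24, 6, 14]
  queue [22, 33, 2, 12] -> pop 22, enqueue [none], visited so far: [21, 13, 24, 6, 14, 22]
  queue [33, 2, 12] -> pop 33, enqueue [30, 37], visited so far: [21, 13, 24, 6, 14, 22, 33]
  queue [2, 12, 30, 37] -> pop 2, enqueue [none], visited so far: [21, 13, 24, 6, 14, 22, 33, 2]
  queue [12, 30, 37] -> pop 12, enqueue [none], visited so far: [21, 13, 24, 6, 14, 22, 33, 2, 12]
  queue [30, 37] -> pop 30, enqueue [none], visited so far: [21, 13, 24, 6, 14, 22, 33, 2, 12, 30]
  queue [37] -> pop 37, enqueue [none], visited so far: [21, 13, 24, 6, 14, 22, 33, 2, 12, 30, 37]
Result: [21, 13, 24, 6, 14, 22, 33, 2, 12, 30, 37]


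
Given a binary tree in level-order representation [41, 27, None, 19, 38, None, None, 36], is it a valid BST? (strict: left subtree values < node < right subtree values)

Level-order array: [41, 27, None, 19, 38, None, None, 36]
Validate using subtree bounds (lo, hi): at each node, require lo < value < hi,
then recurse left with hi=value and right with lo=value.
Preorder trace (stopping at first violation):
  at node 41 with bounds (-inf, +inf): OK
  at node 27 with bounds (-inf, 41): OK
  at node 19 with bounds (-inf, 27): OK
  at node 38 with bounds (27, 41): OK
  at node 36 with bounds (27, 38): OK
No violation found at any node.
Result: Valid BST


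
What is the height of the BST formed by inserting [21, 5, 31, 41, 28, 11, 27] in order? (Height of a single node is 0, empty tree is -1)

Insertion order: [21, 5, 31, 41, 28, 11, 27]
Tree (level-order array): [21, 5, 31, None, 11, 28, 41, None, None, 27]
Compute height bottom-up (empty subtree = -1):
  height(11) = 1 + max(-1, -1) = 0
  height(5) = 1 + max(-1, 0) = 1
  height(27) = 1 + max(-1, -1) = 0
  height(28) = 1 + max(0, -1) = 1
  height(41) = 1 + max(-1, -1) = 0
  height(31) = 1 + max(1, 0) = 2
  height(21) = 1 + max(1, 2) = 3
Height = 3


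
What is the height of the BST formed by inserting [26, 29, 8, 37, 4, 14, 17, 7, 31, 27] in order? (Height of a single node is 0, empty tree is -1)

Insertion order: [26, 29, 8, 37, 4, 14, 17, 7, 31, 27]
Tree (level-order array): [26, 8, 29, 4, 14, 27, 37, None, 7, None, 17, None, None, 31]
Compute height bottom-up (empty subtree = -1):
  height(7) = 1 + max(-1, -1) = 0
  height(4) = 1 + max(-1, 0) = 1
  height(17) = 1 + max(-1, -1) = 0
  height(14) = 1 + max(-1, 0) = 1
  height(8) = 1 + max(1, 1) = 2
  height(27) = 1 + max(-1, -1) = 0
  height(31) = 1 + max(-1, -1) = 0
  height(37) = 1 + max(0, -1) = 1
  height(29) = 1 + max(0, 1) = 2
  height(26) = 1 + max(2, 2) = 3
Height = 3


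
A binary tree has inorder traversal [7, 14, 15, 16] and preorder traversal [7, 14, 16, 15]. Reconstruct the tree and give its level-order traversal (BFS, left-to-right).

Inorder:  [7, 14, 15, 16]
Preorder: [7, 14, 16, 15]
Algorithm: preorder visits root first, so consume preorder in order;
for each root, split the current inorder slice at that value into
left-subtree inorder and right-subtree inorder, then recurse.
Recursive splits:
  root=7; inorder splits into left=[], right=[14, 15, 16]
  root=14; inorder splits into left=[], right=[15, 16]
  root=16; inorder splits into left=[15], right=[]
  root=15; inorder splits into left=[], right=[]
Reconstructed level-order: [7, 14, 16, 15]


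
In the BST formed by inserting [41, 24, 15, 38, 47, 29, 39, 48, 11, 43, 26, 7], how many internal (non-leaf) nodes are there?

Tree built from: [41, 24, 15, 38, 47, 29, 39, 48, 11, 43, 26, 7]
Tree (level-order array): [41, 24, 47, 15, 38, 43, 48, 11, None, 29, 39, None, None, None, None, 7, None, 26]
Rule: An internal node has at least one child.
Per-node child counts:
  node 41: 2 child(ren)
  node 24: 2 child(ren)
  node 15: 1 child(ren)
  node 11: 1 child(ren)
  node 7: 0 child(ren)
  node 38: 2 child(ren)
  node 29: 1 child(ren)
  node 26: 0 child(ren)
  node 39: 0 child(ren)
  node 47: 2 child(ren)
  node 43: 0 child(ren)
  node 48: 0 child(ren)
Matching nodes: [41, 24, 15, 11, 38, 29, 47]
Count of internal (non-leaf) nodes: 7


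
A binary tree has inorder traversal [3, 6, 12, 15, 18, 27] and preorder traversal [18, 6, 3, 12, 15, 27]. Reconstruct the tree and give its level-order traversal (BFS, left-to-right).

Inorder:  [3, 6, 12, 15, 18, 27]
Preorder: [18, 6, 3, 12, 15, 27]
Algorithm: preorder visits root first, so consume preorder in order;
for each root, split the current inorder slice at that value into
left-subtree inorder and right-subtree inorder, then recurse.
Recursive splits:
  root=18; inorder splits into left=[3, 6, 12, 15], right=[27]
  root=6; inorder splits into left=[3], right=[12, 15]
  root=3; inorder splits into left=[], right=[]
  root=12; inorder splits into left=[], right=[15]
  root=15; inorder splits into left=[], right=[]
  root=27; inorder splits into left=[], right=[]
Reconstructed level-order: [18, 6, 27, 3, 12, 15]


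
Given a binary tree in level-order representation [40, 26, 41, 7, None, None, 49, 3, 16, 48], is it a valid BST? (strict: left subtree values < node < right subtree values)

Level-order array: [40, 26, 41, 7, None, None, 49, 3, 16, 48]
Validate using subtree bounds (lo, hi): at each node, require lo < value < hi,
then recurse left with hi=value and right with lo=value.
Preorder trace (stopping at first violation):
  at node 40 with bounds (-inf, +inf): OK
  at node 26 with bounds (-inf, 40): OK
  at node 7 with bounds (-inf, 26): OK
  at node 3 with bounds (-inf, 7): OK
  at node 16 with bounds (7, 26): OK
  at node 41 with bounds (40, +inf): OK
  at node 49 with bounds (41, +inf): OK
  at node 48 with bounds (41, 49): OK
No violation found at any node.
Result: Valid BST


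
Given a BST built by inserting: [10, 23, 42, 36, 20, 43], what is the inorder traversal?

Tree insertion order: [10, 23, 42, 36, 20, 43]
Tree (level-order array): [10, None, 23, 20, 42, None, None, 36, 43]
Inorder traversal: [10, 20, 23, 36, 42, 43]


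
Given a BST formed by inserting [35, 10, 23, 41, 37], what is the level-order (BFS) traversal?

Tree insertion order: [35, 10, 23, 41, 37]
Tree (level-order array): [35, 10, 41, None, 23, 37]
BFS from the root, enqueuing left then right child of each popped node:
  queue [35] -> pop 35, enqueue [10, 41], visited so far: [35]
  queue [10, 41] -> pop 10, enqueue [23], visited so far: [35, 10]
  queue [41, 23] -> pop 41, enqueue [37], visited so far: [35, 10, 41]
  queue [23, 37] -> pop 23, enqueue [none], visited so far: [35, 10, 41, 23]
  queue [37] -> pop 37, enqueue [none], visited so far: [35, 10, 41, 23, 37]
Result: [35, 10, 41, 23, 37]


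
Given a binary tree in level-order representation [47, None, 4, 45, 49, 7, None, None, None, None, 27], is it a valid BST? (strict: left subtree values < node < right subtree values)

Level-order array: [47, None, 4, 45, 49, 7, None, None, None, None, 27]
Validate using subtree bounds (lo, hi): at each node, require lo < value < hi,
then recurse left with hi=value and right with lo=value.
Preorder trace (stopping at first violation):
  at node 47 with bounds (-inf, +inf): OK
  at node 4 with bounds (47, +inf): VIOLATION
Node 4 violates its bound: not (47 < 4 < +inf).
Result: Not a valid BST


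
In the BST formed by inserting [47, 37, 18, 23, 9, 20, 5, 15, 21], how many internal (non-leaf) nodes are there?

Tree built from: [47, 37, 18, 23, 9, 20, 5, 15, 21]
Tree (level-order array): [47, 37, None, 18, None, 9, 23, 5, 15, 20, None, None, None, None, None, None, 21]
Rule: An internal node has at least one child.
Per-node child counts:
  node 47: 1 child(ren)
  node 37: 1 child(ren)
  node 18: 2 child(ren)
  node 9: 2 child(ren)
  node 5: 0 child(ren)
  node 15: 0 child(ren)
  node 23: 1 child(ren)
  node 20: 1 child(ren)
  node 21: 0 child(ren)
Matching nodes: [47, 37, 18, 9, 23, 20]
Count of internal (non-leaf) nodes: 6


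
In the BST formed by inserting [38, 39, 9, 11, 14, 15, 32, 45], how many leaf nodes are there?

Tree built from: [38, 39, 9, 11, 14, 15, 32, 45]
Tree (level-order array): [38, 9, 39, None, 11, None, 45, None, 14, None, None, None, 15, None, 32]
Rule: A leaf has 0 children.
Per-node child counts:
  node 38: 2 child(ren)
  node 9: 1 child(ren)
  node 11: 1 child(ren)
  node 14: 1 child(ren)
  node 15: 1 child(ren)
  node 32: 0 child(ren)
  node 39: 1 child(ren)
  node 45: 0 child(ren)
Matching nodes: [32, 45]
Count of leaf nodes: 2


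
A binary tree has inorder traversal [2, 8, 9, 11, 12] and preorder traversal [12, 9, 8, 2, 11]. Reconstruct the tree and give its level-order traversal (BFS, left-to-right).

Inorder:  [2, 8, 9, 11, 12]
Preorder: [12, 9, 8, 2, 11]
Algorithm: preorder visits root first, so consume preorder in order;
for each root, split the current inorder slice at that value into
left-subtree inorder and right-subtree inorder, then recurse.
Recursive splits:
  root=12; inorder splits into left=[2, 8, 9, 11], right=[]
  root=9; inorder splits into left=[2, 8], right=[11]
  root=8; inorder splits into left=[2], right=[]
  root=2; inorder splits into left=[], right=[]
  root=11; inorder splits into left=[], right=[]
Reconstructed level-order: [12, 9, 8, 11, 2]


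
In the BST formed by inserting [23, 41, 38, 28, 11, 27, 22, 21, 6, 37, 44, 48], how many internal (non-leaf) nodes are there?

Tree built from: [23, 41, 38, 28, 11, 27, 22, 21, 6, 37, 44, 48]
Tree (level-order array): [23, 11, 41, 6, 22, 38, 44, None, None, 21, None, 28, None, None, 48, None, None, 27, 37]
Rule: An internal node has at least one child.
Per-node child counts:
  node 23: 2 child(ren)
  node 11: 2 child(ren)
  node 6: 0 child(ren)
  node 22: 1 child(ren)
  node 21: 0 child(ren)
  node 41: 2 child(ren)
  node 38: 1 child(ren)
  node 28: 2 child(ren)
  node 27: 0 child(ren)
  node 37: 0 child(ren)
  node 44: 1 child(ren)
  node 48: 0 child(ren)
Matching nodes: [23, 11, 22, 41, 38, 28, 44]
Count of internal (non-leaf) nodes: 7


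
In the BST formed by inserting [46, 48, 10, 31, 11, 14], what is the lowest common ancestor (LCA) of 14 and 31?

Tree insertion order: [46, 48, 10, 31, 11, 14]
Tree (level-order array): [46, 10, 48, None, 31, None, None, 11, None, None, 14]
In a BST, the LCA of p=14, q=31 is the first node v on the
root-to-leaf path with p <= v <= q (go left if both < v, right if both > v).
Walk from root:
  at 46: both 14 and 31 < 46, go left
  at 10: both 14 and 31 > 10, go right
  at 31: 14 <= 31 <= 31, this is the LCA
LCA = 31


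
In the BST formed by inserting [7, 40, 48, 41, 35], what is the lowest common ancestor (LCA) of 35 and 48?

Tree insertion order: [7, 40, 48, 41, 35]
Tree (level-order array): [7, None, 40, 35, 48, None, None, 41]
In a BST, the LCA of p=35, q=48 is the first node v on the
root-to-leaf path with p <= v <= q (go left if both < v, right if both > v).
Walk from root:
  at 7: both 35 and 48 > 7, go right
  at 40: 35 <= 40 <= 48, this is the LCA
LCA = 40


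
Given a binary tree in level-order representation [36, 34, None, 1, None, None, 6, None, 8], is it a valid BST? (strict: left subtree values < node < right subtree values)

Level-order array: [36, 34, None, 1, None, None, 6, None, 8]
Validate using subtree bounds (lo, hi): at each node, require lo < value < hi,
then recurse left with hi=value and right with lo=value.
Preorder trace (stopping at first violation):
  at node 36 with bounds (-inf, +inf): OK
  at node 34 with bounds (-inf, 36): OK
  at node 1 with bounds (-inf, 34): OK
  at node 6 with bounds (1, 34): OK
  at node 8 with bounds (6, 34): OK
No violation found at any node.
Result: Valid BST


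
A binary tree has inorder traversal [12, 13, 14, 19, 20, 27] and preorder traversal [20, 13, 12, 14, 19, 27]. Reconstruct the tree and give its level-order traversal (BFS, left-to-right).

Inorder:  [12, 13, 14, 19, 20, 27]
Preorder: [20, 13, 12, 14, 19, 27]
Algorithm: preorder visits root first, so consume preorder in order;
for each root, split the current inorder slice at that value into
left-subtree inorder and right-subtree inorder, then recurse.
Recursive splits:
  root=20; inorder splits into left=[12, 13, 14, 19], right=[27]
  root=13; inorder splits into left=[12], right=[14, 19]
  root=12; inorder splits into left=[], right=[]
  root=14; inorder splits into left=[], right=[19]
  root=19; inorder splits into left=[], right=[]
  root=27; inorder splits into left=[], right=[]
Reconstructed level-order: [20, 13, 27, 12, 14, 19]


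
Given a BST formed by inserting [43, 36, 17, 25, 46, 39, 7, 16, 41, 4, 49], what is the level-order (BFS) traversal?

Tree insertion order: [43, 36, 17, 25, 46, 39, 7, 16, 41, 4, 49]
Tree (level-order array): [43, 36, 46, 17, 39, None, 49, 7, 25, None, 41, None, None, 4, 16]
BFS from the root, enqueuing left then right child of each popped node:
  queue [43] -> pop 43, enqueue [36, 46], visited so far: [43]
  queue [36, 46] -> pop 36, enqueue [17, 39], visited so far: [43, 36]
  queue [46, 17, 39] -> pop 46, enqueue [49], visited so far: [43, 36, 46]
  queue [17, 39, 49] -> pop 17, enqueue [7, 25], visited so far: [43, 36, 46, 17]
  queue [39, 49, 7, 25] -> pop 39, enqueue [41], visited so far: [43, 36, 46, 17, 39]
  queue [49, 7, 25, 41] -> pop 49, enqueue [none], visited so far: [43, 36, 46, 17, 39, 49]
  queue [7, 25, 41] -> pop 7, enqueue [4, 16], visited so far: [43, 36, 46, 17, 39, 49, 7]
  queue [25, 41, 4, 16] -> pop 25, enqueue [none], visited so far: [43, 36, 46, 17, 39, 49, 7, 25]
  queue [41, 4, 16] -> pop 41, enqueue [none], visited so far: [43, 36, 46, 17, 39, 49, 7, 25, 41]
  queue [4, 16] -> pop 4, enqueue [none], visited so far: [43, 36, 46, 17, 39, 49, 7, 25, 41, 4]
  queue [16] -> pop 16, enqueue [none], visited so far: [43, 36, 46, 17, 39, 49, 7, 25, 41, 4, 16]
Result: [43, 36, 46, 17, 39, 49, 7, 25, 41, 4, 16]


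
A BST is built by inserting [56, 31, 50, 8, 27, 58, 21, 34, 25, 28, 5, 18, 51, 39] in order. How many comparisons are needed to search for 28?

Search path for 28: 56 -> 31 -> 8 -> 27 -> 28
Found: True
Comparisons: 5


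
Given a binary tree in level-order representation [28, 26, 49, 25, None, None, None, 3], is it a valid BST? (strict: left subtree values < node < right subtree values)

Level-order array: [28, 26, 49, 25, None, None, None, 3]
Validate using subtree bounds (lo, hi): at each node, require lo < value < hi,
then recurse left with hi=value and right with lo=value.
Preorder trace (stopping at first violation):
  at node 28 with bounds (-inf, +inf): OK
  at node 26 with bounds (-inf, 28): OK
  at node 25 with bounds (-inf, 26): OK
  at node 3 with bounds (-inf, 25): OK
  at node 49 with bounds (28, +inf): OK
No violation found at any node.
Result: Valid BST


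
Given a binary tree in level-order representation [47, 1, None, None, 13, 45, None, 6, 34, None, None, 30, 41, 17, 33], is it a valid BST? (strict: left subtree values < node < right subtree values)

Level-order array: [47, 1, None, None, 13, 45, None, 6, 34, None, None, 30, 41, 17, 33]
Validate using subtree bounds (lo, hi): at each node, require lo < value < hi,
then recurse left with hi=value and right with lo=value.
Preorder trace (stopping at first violation):
  at node 47 with bounds (-inf, +inf): OK
  at node 1 with bounds (-inf, 47): OK
  at node 13 with bounds (1, 47): OK
  at node 45 with bounds (1, 13): VIOLATION
Node 45 violates its bound: not (1 < 45 < 13).
Result: Not a valid BST
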